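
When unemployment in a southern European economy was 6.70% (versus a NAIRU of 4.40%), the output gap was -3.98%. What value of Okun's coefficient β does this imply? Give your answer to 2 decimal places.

Okun's law: output gap = -β × (u - u*).
-3.98 = -β × (6.7 - 4.4) = -β × 2.3, so β = 3.98/2.3 = 1.73.

β ≈ 1.73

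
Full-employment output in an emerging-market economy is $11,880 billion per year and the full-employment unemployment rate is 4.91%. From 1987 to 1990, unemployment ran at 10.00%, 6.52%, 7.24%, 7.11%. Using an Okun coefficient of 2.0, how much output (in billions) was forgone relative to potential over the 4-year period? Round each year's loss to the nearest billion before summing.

Year 1987: gap = -2.0 × (10 - 4.91) = -10.18%, loss ≈ 11880 × 10.18/100 ≈ 1209.
Year 1988: gap = -2.0 × (6.52 - 4.91) = -3.22%, loss ≈ 11880 × 3.22/100 ≈ 383.
Year 1989: gap = -2.0 × (7.24 - 4.91) = -4.66%, loss ≈ 11880 × 4.66/100 ≈ 554.
Year 1990: gap = -2.0 × (7.11 - 4.91) = -4.4%, loss ≈ 11880 × 4.4/100 ≈ 523.
Total lost output = 1209 + 383 + 554 + 523 = 2669 billion.

$2,669 billion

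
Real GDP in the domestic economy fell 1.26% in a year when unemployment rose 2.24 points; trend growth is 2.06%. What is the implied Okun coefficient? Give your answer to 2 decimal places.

Growth form: g_Y = g_Y* - β × Δu, so β = (g_Y* - g_Y)/Δu.
β = (2.06 + 1.26)/2.24 = 3.32/2.24 = 1.48.

β ≈ 1.48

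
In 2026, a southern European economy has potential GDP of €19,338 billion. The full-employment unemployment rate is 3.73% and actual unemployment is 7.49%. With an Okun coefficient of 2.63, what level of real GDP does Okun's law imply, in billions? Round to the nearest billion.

Unemployment gap = 7.49 - 3.73 = 3.76 points, so the output gap is -2.63 × 3.76 = -9.8888%.
Actual GDP = 19338 × (1 - 9.8888/100) = 19338 × 0.901112 ≈ 17426 billion.

€17,426 billion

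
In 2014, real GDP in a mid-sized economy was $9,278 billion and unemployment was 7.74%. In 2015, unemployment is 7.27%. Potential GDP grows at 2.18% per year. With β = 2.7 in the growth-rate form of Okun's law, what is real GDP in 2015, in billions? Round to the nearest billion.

$9,598 billion

Δu = 7.27 - 7.74 = -0.47 points.
Okun's law (growth form): g_Y = g_Y* - β × Δu = 2.18 - 2.7 × (-0.47) = 2.18 + 1.269 = 3.449%.
Real GDP in the next year = 9278 × (1 + 3.449/100) = 9278 × 1.03449 ≈ 9598 billion.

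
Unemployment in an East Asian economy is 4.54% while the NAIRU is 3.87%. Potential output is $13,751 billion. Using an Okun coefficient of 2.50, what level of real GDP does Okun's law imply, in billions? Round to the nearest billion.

Unemployment gap = 4.54 - 3.87 = 0.67 points, so the output gap is -2.5 × 0.67 = -1.675%.
Actual GDP = 13751 × (1 - 1.675/100) = 13751 × 0.98325 ≈ 13521 billion.

$13,521 billion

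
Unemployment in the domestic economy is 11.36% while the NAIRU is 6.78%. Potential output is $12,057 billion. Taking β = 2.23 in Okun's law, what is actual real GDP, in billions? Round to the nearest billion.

Unemployment gap = 11.36 - 6.78 = 4.58 points, so the output gap is -2.23 × 4.58 = -10.2134%.
Actual GDP = 12057 × (1 - 10.2134/100) = 12057 × 0.897866 ≈ 10826 billion.

$10,826 billion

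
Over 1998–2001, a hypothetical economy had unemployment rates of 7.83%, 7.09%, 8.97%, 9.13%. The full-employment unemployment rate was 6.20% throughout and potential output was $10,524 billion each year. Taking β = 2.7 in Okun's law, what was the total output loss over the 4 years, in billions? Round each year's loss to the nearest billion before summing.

Year 1998: gap = -2.7 × (7.83 - 6.2) = -4.401%, loss ≈ 10524 × 4.401/100 ≈ 463.
Year 1999: gap = -2.7 × (7.09 - 6.2) = -2.403%, loss ≈ 10524 × 2.403/100 ≈ 253.
Year 2000: gap = -2.7 × (8.97 - 6.2) = -7.479%, loss ≈ 10524 × 7.479/100 ≈ 787.
Year 2001: gap = -2.7 × (9.13 - 6.2) = -7.911%, loss ≈ 10524 × 7.911/100 ≈ 833.
Total lost output = 463 + 253 + 787 + 833 = 2336 billion.

$2,336 billion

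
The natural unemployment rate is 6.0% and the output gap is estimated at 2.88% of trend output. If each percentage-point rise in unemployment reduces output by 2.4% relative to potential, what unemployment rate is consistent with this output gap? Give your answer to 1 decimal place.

4.8%

From Okun's law, u - u* = -(output gap)/β = -(2.88)/2.4 = -1.2 points.
So u = 6 - 1.2 = 4.8%.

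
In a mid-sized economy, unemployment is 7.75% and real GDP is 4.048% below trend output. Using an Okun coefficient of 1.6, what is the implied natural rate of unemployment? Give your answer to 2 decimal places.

From Okun's law, u - u* = -(output gap)/β = -(-4.048)/1.6 = 2.53 points.
So u* = 7.75 - 2.53 = 5.22%.

5.22%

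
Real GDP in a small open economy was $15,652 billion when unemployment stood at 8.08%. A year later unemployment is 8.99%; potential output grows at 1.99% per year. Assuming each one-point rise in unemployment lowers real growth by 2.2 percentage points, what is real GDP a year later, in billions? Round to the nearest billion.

$15,650 billion

Δu = 8.99 - 8.08 = 0.91 points.
Okun's law (growth form): g_Y = g_Y* - β × Δu = 1.99 - 2.2 × (0.91) = 1.99 - 2.002 = -0.012%.
Real GDP in the next year = 15652 × (1 - 0.012/100) = 15652 × 0.99988 ≈ 15650 billion.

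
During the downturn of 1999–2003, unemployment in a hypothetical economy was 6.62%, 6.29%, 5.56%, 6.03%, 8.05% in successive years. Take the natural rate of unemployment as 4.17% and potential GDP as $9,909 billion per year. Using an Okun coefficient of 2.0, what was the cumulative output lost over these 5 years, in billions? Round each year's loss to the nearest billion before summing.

Year 1999: gap = -2.0 × (6.62 - 4.17) = -4.9%, loss ≈ 9909 × 4.9/100 ≈ 486.
Year 2000: gap = -2.0 × (6.29 - 4.17) = -4.24%, loss ≈ 9909 × 4.24/100 ≈ 420.
Year 2001: gap = -2.0 × (5.56 - 4.17) = -2.78%, loss ≈ 9909 × 2.78/100 ≈ 275.
Year 2002: gap = -2.0 × (6.03 - 4.17) = -3.72%, loss ≈ 9909 × 3.72/100 ≈ 369.
Year 2003: gap = -2.0 × (8.05 - 4.17) = -7.76%, loss ≈ 9909 × 7.76/100 ≈ 769.
Total lost output = 486 + 420 + 275 + 369 + 769 = 2319 billion.

$2,319 billion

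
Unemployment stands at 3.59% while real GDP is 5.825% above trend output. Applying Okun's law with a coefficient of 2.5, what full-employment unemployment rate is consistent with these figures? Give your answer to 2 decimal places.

From Okun's law, u - u* = -(output gap)/β = -(5.825)/2.5 = -2.33 points.
So u* = 3.59 + 2.33 = 5.92%.

5.92%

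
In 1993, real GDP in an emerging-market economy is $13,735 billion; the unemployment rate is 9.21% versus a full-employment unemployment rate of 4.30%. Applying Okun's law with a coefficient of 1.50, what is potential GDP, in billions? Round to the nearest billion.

Unemployment gap = 9.21 - 4.3 = 4.91 points, so output gap = -1.5 × 4.91 = -7.365%.
Since Y = Y* × (1 + gap/100), Y* = 13735/0.92635 ≈ 14827 billion.

$14,827 billion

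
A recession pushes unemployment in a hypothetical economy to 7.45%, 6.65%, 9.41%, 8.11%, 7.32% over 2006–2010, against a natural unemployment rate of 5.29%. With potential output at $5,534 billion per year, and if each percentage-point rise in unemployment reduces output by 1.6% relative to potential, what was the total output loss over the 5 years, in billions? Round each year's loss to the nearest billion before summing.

Year 2006: gap = -1.6 × (7.45 - 5.29) = -3.456%, loss ≈ 5534 × 3.456/100 ≈ 191.
Year 2007: gap = -1.6 × (6.65 - 5.29) = -2.176%, loss ≈ 5534 × 2.176/100 ≈ 120.
Year 2008: gap = -1.6 × (9.41 - 5.29) = -6.592%, loss ≈ 5534 × 6.592/100 ≈ 365.
Year 2009: gap = -1.6 × (8.11 - 5.29) = -4.512%, loss ≈ 5534 × 4.512/100 ≈ 250.
Year 2010: gap = -1.6 × (7.32 - 5.29) = -3.248%, loss ≈ 5534 × 3.248/100 ≈ 180.
Total lost output = 191 + 120 + 365 + 250 + 180 = 1106 billion.

$1,106 billion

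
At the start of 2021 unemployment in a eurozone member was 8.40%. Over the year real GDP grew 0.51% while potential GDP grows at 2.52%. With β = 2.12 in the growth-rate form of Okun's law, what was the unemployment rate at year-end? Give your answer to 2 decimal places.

Growth-rate Okun's law: g_Y = g_Y* - β × Δu, so Δu = (g_Y* - g_Y)/β.
Δu = (2.52 - 0.51)/2.12 = 2.01/2.12 = 0.95 percentage points.
Year-end unemployment = 8.4 + 0.95 = 9.35%.

9.35%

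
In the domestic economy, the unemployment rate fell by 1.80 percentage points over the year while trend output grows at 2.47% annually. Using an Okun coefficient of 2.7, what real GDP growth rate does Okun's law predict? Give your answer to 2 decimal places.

7.33%

Growth-rate Okun's law: g_Y = g_Y* - β × Δu.
g_Y = 2.47 - 2.7 × (-1.80) = 2.47 + 4.86 = 7.33%, i.e. 7.33% to 2 d.p.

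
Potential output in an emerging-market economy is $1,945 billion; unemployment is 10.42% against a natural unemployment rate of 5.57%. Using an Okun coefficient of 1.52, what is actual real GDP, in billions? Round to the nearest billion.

Unemployment gap = 10.42 - 5.57 = 4.85 points, so the output gap is -1.52 × 4.85 = -7.372%.
Actual GDP = 1945 × (1 - 7.372/100) = 1945 × 0.92628 ≈ 1802 billion.

$1,802 billion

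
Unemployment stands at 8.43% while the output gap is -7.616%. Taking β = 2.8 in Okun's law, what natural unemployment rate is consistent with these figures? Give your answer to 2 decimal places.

5.71%

From Okun's law, u - u* = -(output gap)/β = -(-7.616)/2.8 = 2.72 points.
So u* = 8.43 - 2.72 = 5.71%.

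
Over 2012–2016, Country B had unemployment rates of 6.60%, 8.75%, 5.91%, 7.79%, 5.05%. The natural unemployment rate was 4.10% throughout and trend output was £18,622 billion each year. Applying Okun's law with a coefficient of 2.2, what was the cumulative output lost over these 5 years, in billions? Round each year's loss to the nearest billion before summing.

Year 2012: gap = -2.2 × (6.6 - 4.1) = -5.5%, loss ≈ 18622 × 5.5/100 ≈ 1024.
Year 2013: gap = -2.2 × (8.75 - 4.1) = -10.23%, loss ≈ 18622 × 10.23/100 ≈ 1905.
Year 2014: gap = -2.2 × (5.91 - 4.1) = -3.982%, loss ≈ 18622 × 3.982/100 ≈ 742.
Year 2015: gap = -2.2 × (7.79 - 4.1) = -8.118%, loss ≈ 18622 × 8.118/100 ≈ 1512.
Year 2016: gap = -2.2 × (5.05 - 4.1) = -2.09%, loss ≈ 18622 × 2.09/100 ≈ 389.
Total lost output = 1024 + 1905 + 742 + 1512 + 389 = 5572 billion.

£5,572 billion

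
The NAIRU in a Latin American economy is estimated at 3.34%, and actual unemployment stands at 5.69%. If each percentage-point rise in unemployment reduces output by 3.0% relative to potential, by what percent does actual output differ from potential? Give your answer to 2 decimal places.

-7.05%

The unemployment gap is 5.69 - 3.34 = 2.35 percentage points.
Okun's law gives an output gap of -3 × 2.35 = -7.05%, i.e. 7.05% below potential.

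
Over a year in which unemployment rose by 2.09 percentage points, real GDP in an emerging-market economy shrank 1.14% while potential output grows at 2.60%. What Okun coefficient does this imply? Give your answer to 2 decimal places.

β ≈ 1.79

Growth form: g_Y = g_Y* - β × Δu, so β = (g_Y* - g_Y)/Δu.
β = (2.6 + 1.14)/2.09 = 3.74/2.09 = 1.79.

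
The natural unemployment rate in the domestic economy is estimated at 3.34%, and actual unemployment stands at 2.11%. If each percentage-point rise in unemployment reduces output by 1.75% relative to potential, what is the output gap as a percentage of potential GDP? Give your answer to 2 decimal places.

2.15%

The unemployment gap is 2.11 - 3.34 = -1.23 percentage points.
Okun's law gives an output gap of -1.75 × (-1.23) = 2.1525%, i.e. 2.15% above potential.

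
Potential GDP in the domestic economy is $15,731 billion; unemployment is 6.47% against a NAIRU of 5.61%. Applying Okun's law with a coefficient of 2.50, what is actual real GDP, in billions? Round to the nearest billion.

$15,393 billion

Unemployment gap = 6.47 - 5.61 = 0.86 points, so the output gap is -2.5 × 0.86 = -2.15%.
Actual GDP = 15731 × (1 - 2.15/100) = 15731 × 0.9785 ≈ 15393 billion.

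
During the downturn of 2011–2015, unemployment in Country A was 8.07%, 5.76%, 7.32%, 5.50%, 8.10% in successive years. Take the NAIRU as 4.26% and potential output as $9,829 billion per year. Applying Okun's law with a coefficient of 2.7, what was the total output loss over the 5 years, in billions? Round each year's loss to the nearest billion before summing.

Year 2011: gap = -2.7 × (8.07 - 4.26) = -10.287%, loss ≈ 9829 × 10.287/100 ≈ 1011.
Year 2012: gap = -2.7 × (5.76 - 4.26) = -4.05%, loss ≈ 9829 × 4.05/100 ≈ 398.
Year 2013: gap = -2.7 × (7.32 - 4.26) = -8.262%, loss ≈ 9829 × 8.262/100 ≈ 812.
Year 2014: gap = -2.7 × (5.5 - 4.26) = -3.348%, loss ≈ 9829 × 3.348/100 ≈ 329.
Year 2015: gap = -2.7 × (8.1 - 4.26) = -10.368%, loss ≈ 9829 × 10.368/100 ≈ 1019.
Total lost output = 1011 + 398 + 812 + 329 + 1019 = 3569 billion.

$3,569 billion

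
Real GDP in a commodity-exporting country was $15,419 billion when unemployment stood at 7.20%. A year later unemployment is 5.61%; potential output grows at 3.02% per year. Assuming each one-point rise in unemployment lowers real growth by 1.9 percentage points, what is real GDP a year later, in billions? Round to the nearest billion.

$16,350 billion

Δu = 5.61 - 7.2 = -1.59 points.
Okun's law (growth form): g_Y = g_Y* - β × Δu = 3.02 - 1.9 × (-1.59) = 3.02 + 3.021 = 6.041%.
Real GDP in the next year = 15419 × (1 + 6.041/100) = 15419 × 1.06041 ≈ 16350 billion.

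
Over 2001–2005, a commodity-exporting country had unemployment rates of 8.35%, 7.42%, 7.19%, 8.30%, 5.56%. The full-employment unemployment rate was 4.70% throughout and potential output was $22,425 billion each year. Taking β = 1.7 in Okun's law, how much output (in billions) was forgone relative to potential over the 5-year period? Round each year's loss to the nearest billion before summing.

Year 2001: gap = -1.7 × (8.35 - 4.7) = -6.205%, loss ≈ 22425 × 6.205/100 ≈ 1391.
Year 2002: gap = -1.7 × (7.42 - 4.7) = -4.624%, loss ≈ 22425 × 4.624/100 ≈ 1037.
Year 2003: gap = -1.7 × (7.19 - 4.7) = -4.233%, loss ≈ 22425 × 4.233/100 ≈ 949.
Year 2004: gap = -1.7 × (8.3 - 4.7) = -6.12%, loss ≈ 22425 × 6.12/100 ≈ 1372.
Year 2005: gap = -1.7 × (5.56 - 4.7) = -1.462%, loss ≈ 22425 × 1.462/100 ≈ 328.
Total lost output = 1391 + 1037 + 949 + 1372 + 328 = 5077 billion.

$5,077 billion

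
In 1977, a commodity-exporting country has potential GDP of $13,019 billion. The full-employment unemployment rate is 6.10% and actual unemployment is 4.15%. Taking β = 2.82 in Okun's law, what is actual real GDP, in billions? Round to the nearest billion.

Unemployment gap = 4.15 - 6.1 = -1.95 points, so the output gap is -2.82 × (-1.95) = 5.499%.
Actual GDP = 13019 × (1 + 5.499/100) = 13019 × 1.05499 ≈ 13735 billion.

$13,735 billion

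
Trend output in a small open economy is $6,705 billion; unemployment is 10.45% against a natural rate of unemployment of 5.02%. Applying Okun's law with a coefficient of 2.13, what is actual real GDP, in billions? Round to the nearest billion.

$5,930 billion

Unemployment gap = 10.45 - 5.02 = 5.43 points, so the output gap is -2.13 × 5.43 = -11.5659%.
Actual GDP = 6705 × (1 - 11.5659/100) = 6705 × 0.884341 ≈ 5930 billion.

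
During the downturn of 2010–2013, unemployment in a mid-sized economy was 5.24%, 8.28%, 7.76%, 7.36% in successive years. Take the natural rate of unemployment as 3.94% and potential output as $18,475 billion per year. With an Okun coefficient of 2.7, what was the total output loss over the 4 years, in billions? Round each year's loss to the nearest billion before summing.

Year 2010: gap = -2.7 × (5.24 - 3.94) = -3.51%, loss ≈ 18475 × 3.51/100 ≈ 648.
Year 2011: gap = -2.7 × (8.28 - 3.94) = -11.718%, loss ≈ 18475 × 11.718/100 ≈ 2165.
Year 2012: gap = -2.7 × (7.76 - 3.94) = -10.314%, loss ≈ 18475 × 10.314/100 ≈ 1906.
Year 2013: gap = -2.7 × (7.36 - 3.94) = -9.234%, loss ≈ 18475 × 9.234/100 ≈ 1706.
Total lost output = 648 + 2165 + 1906 + 1706 = 6425 billion.

$6,425 billion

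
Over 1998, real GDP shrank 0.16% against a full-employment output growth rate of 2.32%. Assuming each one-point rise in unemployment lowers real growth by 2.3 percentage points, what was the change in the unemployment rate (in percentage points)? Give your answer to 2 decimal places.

1.08 percentage points

Growth-rate Okun's law: g_Y = g_Y* - β × Δu, so Δu = (g_Y* - g_Y)/β.
Δu = (2.32 + 0.16)/2.3 = 2.48/2.3 = 1.08 percentage points.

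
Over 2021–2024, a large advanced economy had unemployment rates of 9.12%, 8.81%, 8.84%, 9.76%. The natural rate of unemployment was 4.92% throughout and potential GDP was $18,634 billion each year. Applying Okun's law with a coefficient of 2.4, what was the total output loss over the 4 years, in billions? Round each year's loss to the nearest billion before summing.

Year 2021: gap = -2.4 × (9.12 - 4.92) = -10.08%, loss ≈ 18634 × 10.08/100 ≈ 1878.
Year 2022: gap = -2.4 × (8.81 - 4.92) = -9.336%, loss ≈ 18634 × 9.336/100 ≈ 1740.
Year 2023: gap = -2.4 × (8.84 - 4.92) = -9.408%, loss ≈ 18634 × 9.408/100 ≈ 1753.
Year 2024: gap = -2.4 × (9.76 - 4.92) = -11.616%, loss ≈ 18634 × 11.616/100 ≈ 2165.
Total lost output = 1878 + 1740 + 1753 + 2165 = 7536 billion.

$7,536 billion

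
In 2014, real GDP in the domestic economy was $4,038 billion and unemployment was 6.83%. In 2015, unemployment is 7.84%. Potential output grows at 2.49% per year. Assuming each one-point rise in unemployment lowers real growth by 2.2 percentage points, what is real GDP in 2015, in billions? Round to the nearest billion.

$4,049 billion

Δu = 7.84 - 6.83 = 1.01 points.
Okun's law (growth form): g_Y = g_Y* - β × Δu = 2.49 - 2.2 × (1.01) = 2.49 - 2.222 = 0.268%.
Real GDP in the next year = 4038 × (1 + 0.268/100) = 4038 × 1.00268 ≈ 4049 billion.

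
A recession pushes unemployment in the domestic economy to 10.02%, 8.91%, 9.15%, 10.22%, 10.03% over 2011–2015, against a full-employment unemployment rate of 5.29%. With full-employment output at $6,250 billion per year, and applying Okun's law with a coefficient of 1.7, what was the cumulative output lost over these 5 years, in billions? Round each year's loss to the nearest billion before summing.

Year 2011: gap = -1.7 × (10.02 - 5.29) = -8.041%, loss ≈ 6250 × 8.041/100 ≈ 503.
Year 2012: gap = -1.7 × (8.91 - 5.29) = -6.154%, loss ≈ 6250 × 6.154/100 ≈ 385.
Year 2013: gap = -1.7 × (9.15 - 5.29) = -6.562%, loss ≈ 6250 × 6.562/100 ≈ 410.
Year 2014: gap = -1.7 × (10.22 - 5.29) = -8.381%, loss ≈ 6250 × 8.381/100 ≈ 524.
Year 2015: gap = -1.7 × (10.03 - 5.29) = -8.058%, loss ≈ 6250 × 8.058/100 ≈ 504.
Total lost output = 503 + 385 + 410 + 524 + 504 = 2326 billion.

$2,326 billion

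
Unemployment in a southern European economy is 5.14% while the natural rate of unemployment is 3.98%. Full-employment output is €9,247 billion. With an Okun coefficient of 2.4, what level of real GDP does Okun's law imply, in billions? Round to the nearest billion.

Unemployment gap = 5.14 - 3.98 = 1.16 points, so the output gap is -2.4 × 1.16 = -2.784%.
Actual GDP = 9247 × (1 - 2.784/100) = 9247 × 0.97216 ≈ 8990 billion.

€8,990 billion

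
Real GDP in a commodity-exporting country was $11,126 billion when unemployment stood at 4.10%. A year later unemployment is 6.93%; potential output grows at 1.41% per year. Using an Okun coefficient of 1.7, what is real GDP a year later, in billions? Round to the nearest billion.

$10,748 billion

Δu = 6.93 - 4.1 = 2.83 points.
Okun's law (growth form): g_Y = g_Y* - β × Δu = 1.41 - 1.7 × (2.83) = 1.41 - 4.811 = -3.401%.
Real GDP in the next year = 11126 × (1 - 3.401/100) = 11126 × 0.96599 ≈ 10748 billion.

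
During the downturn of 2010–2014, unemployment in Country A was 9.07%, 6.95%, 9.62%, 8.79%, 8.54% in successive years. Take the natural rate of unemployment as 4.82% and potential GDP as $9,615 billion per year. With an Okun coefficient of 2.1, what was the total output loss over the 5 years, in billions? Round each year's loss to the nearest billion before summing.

$3,810 billion

Year 2010: gap = -2.1 × (9.07 - 4.82) = -8.925%, loss ≈ 9615 × 8.925/100 ≈ 858.
Year 2011: gap = -2.1 × (6.95 - 4.82) = -4.473%, loss ≈ 9615 × 4.473/100 ≈ 430.
Year 2012: gap = -2.1 × (9.62 - 4.82) = -10.08%, loss ≈ 9615 × 10.08/100 ≈ 969.
Year 2013: gap = -2.1 × (8.79 - 4.82) = -8.337%, loss ≈ 9615 × 8.337/100 ≈ 802.
Year 2014: gap = -2.1 × (8.54 - 4.82) = -7.812%, loss ≈ 9615 × 7.812/100 ≈ 751.
Total lost output = 858 + 430 + 969 + 802 + 751 = 3810 billion.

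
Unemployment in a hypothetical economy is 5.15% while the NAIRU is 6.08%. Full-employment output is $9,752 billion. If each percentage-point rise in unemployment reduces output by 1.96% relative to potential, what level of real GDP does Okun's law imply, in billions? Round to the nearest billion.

$9,930 billion

Unemployment gap = 5.15 - 6.08 = -0.93 points, so the output gap is -1.96 × (-0.93) = 1.8228%.
Actual GDP = 9752 × (1 + 1.8228/100) = 9752 × 1.018228 ≈ 9930 billion.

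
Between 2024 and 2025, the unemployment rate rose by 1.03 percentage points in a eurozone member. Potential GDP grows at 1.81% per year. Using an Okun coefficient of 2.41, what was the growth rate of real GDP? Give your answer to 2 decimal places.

Growth-rate Okun's law: g_Y = g_Y* - β × Δu.
g_Y = 1.81 - 2.41 × (1.03) = 1.81 - 2.4823 = -0.6723%, i.e. -0.67% to 2 d.p.

-0.67%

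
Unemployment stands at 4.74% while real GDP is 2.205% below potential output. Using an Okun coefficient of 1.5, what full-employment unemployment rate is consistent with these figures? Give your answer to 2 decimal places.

From Okun's law, u - u* = -(output gap)/β = -(-2.205)/1.5 = 1.47 points.
So u* = 4.74 - 1.47 = 3.27%.

3.27%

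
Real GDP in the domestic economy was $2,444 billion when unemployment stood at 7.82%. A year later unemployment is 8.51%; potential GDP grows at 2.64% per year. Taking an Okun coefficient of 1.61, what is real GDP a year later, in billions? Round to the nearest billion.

Δu = 8.51 - 7.82 = 0.69 points.
Okun's law (growth form): g_Y = g_Y* - β × Δu = 2.64 - 1.61 × (0.69) = 2.64 - 1.1109 = 1.5291%.
Real GDP in the next year = 2444 × (1 + 1.5291/100) = 2444 × 1.015291 ≈ 2481 billion.

$2,481 billion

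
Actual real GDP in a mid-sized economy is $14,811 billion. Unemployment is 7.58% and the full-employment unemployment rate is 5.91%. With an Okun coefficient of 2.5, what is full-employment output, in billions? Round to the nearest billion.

Unemployment gap = 7.58 - 5.91 = 1.67 points, so output gap = -2.5 × 1.67 = -4.175%.
Since Y = Y* × (1 + gap/100), Y* = 14811/0.95825 ≈ 15456 billion.

$15,456 billion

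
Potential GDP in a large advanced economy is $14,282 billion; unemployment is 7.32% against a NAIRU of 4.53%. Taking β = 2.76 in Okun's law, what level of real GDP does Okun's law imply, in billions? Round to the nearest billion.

$13,182 billion

Unemployment gap = 7.32 - 4.53 = 2.79 points, so the output gap is -2.76 × 2.79 = -7.7004%.
Actual GDP = 14282 × (1 - 7.7004/100) = 14282 × 0.922996 ≈ 13182 billion.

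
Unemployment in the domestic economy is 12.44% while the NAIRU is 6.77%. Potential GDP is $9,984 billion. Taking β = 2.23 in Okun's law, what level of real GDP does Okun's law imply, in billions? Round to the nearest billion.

$8,722 billion

Unemployment gap = 12.44 - 6.77 = 5.67 points, so the output gap is -2.23 × 5.67 = -12.6441%.
Actual GDP = 9984 × (1 - 12.6441/100) = 9984 × 0.873559 ≈ 8722 billion.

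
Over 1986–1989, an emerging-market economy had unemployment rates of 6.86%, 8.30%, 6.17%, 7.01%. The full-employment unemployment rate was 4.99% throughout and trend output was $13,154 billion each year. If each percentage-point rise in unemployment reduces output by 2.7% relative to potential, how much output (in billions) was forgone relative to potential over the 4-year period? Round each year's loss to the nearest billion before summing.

Year 1986: gap = -2.7 × (6.86 - 4.99) = -5.049%, loss ≈ 13154 × 5.049/100 ≈ 664.
Year 1987: gap = -2.7 × (8.3 - 4.99) = -8.937%, loss ≈ 13154 × 8.937/100 ≈ 1176.
Year 1988: gap = -2.7 × (6.17 - 4.99) = -3.186%, loss ≈ 13154 × 3.186/100 ≈ 419.
Year 1989: gap = -2.7 × (7.01 - 4.99) = -5.454%, loss ≈ 13154 × 5.454/100 ≈ 717.
Total lost output = 664 + 1176 + 419 + 717 = 2976 billion.

$2,976 billion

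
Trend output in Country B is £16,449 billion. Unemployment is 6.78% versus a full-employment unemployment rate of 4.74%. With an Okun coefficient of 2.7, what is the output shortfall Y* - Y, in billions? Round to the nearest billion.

Output gap = -2.7 × (6.78 - 4.74) = -2.7 × 2.04 = -5.508%.
Actual GDP ≈ 16449 × 0.94492 ≈ 15543 billion, so the shortfall is 16449 - 15543 = 906 billion.

£906 billion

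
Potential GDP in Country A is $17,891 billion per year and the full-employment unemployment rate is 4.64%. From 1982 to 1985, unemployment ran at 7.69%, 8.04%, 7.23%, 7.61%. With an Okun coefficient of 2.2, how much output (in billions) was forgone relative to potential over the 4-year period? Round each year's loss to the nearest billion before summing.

Year 1982: gap = -2.2 × (7.69 - 4.64) = -6.71%, loss ≈ 17891 × 6.71/100 ≈ 1200.
Year 1983: gap = -2.2 × (8.04 - 4.64) = -7.48%, loss ≈ 17891 × 7.48/100 ≈ 1338.
Year 1984: gap = -2.2 × (7.23 - 4.64) = -5.698%, loss ≈ 17891 × 5.698/100 ≈ 1019.
Year 1985: gap = -2.2 × (7.61 - 4.64) = -6.534%, loss ≈ 17891 × 6.534/100 ≈ 1169.
Total lost output = 1200 + 1338 + 1019 + 1169 = 4726 billion.

$4,726 billion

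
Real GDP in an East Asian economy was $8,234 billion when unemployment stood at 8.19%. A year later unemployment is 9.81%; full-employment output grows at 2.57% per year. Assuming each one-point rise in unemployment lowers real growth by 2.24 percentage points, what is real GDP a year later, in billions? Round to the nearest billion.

$8,147 billion

Δu = 9.81 - 8.19 = 1.62 points.
Okun's law (growth form): g_Y = g_Y* - β × Δu = 2.57 - 2.24 × (1.62) = 2.57 - 3.6288 = -1.0588%.
Real GDP in the next year = 8234 × (1 - 1.0588/100) = 8234 × 0.989412 ≈ 8147 billion.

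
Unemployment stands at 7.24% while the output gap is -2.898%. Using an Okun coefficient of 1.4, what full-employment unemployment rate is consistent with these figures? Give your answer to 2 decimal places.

From Okun's law, u - u* = -(output gap)/β = -(-2.898)/1.4 = 2.07 points.
So u* = 7.24 - 2.07 = 5.17%.

5.17%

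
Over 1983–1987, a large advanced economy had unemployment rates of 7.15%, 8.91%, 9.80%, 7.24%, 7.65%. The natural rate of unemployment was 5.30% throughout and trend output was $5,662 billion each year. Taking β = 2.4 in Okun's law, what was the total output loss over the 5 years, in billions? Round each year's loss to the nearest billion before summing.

Year 1983: gap = -2.4 × (7.15 - 5.3) = -4.44%, loss ≈ 5662 × 4.44/100 ≈ 251.
Year 1984: gap = -2.4 × (8.91 - 5.3) = -8.664%, loss ≈ 5662 × 8.664/100 ≈ 491.
Year 1985: gap = -2.4 × (9.8 - 5.3) = -10.8%, loss ≈ 5662 × 10.8/100 ≈ 611.
Year 1986: gap = -2.4 × (7.24 - 5.3) = -4.656%, loss ≈ 5662 × 4.656/100 ≈ 264.
Year 1987: gap = -2.4 × (7.65 - 5.3) = -5.64%, loss ≈ 5662 × 5.64/100 ≈ 319.
Total lost output = 251 + 491 + 611 + 264 + 319 = 1936 billion.

$1,936 billion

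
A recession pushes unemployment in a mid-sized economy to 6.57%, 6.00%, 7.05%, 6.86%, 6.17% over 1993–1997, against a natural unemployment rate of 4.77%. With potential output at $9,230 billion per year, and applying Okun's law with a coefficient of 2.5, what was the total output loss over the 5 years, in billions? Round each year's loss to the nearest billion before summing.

Year 1993: gap = -2.5 × (6.57 - 4.77) = -4.5%, loss ≈ 9230 × 4.5/100 ≈ 415.
Year 1994: gap = -2.5 × (6 - 4.77) = -3.075%, loss ≈ 9230 × 3.075/100 ≈ 284.
Year 1995: gap = -2.5 × (7.05 - 4.77) = -5.7%, loss ≈ 9230 × 5.7/100 ≈ 526.
Year 1996: gap = -2.5 × (6.86 - 4.77) = -5.225%, loss ≈ 9230 × 5.225/100 ≈ 482.
Year 1997: gap = -2.5 × (6.17 - 4.77) = -3.5%, loss ≈ 9230 × 3.5/100 ≈ 323.
Total lost output = 415 + 284 + 526 + 482 + 323 = 2030 billion.

$2,030 billion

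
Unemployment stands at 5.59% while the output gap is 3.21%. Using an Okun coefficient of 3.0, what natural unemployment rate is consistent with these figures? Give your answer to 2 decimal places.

From Okun's law, u - u* = -(output gap)/β = -(3.21)/3.0 = -1.07 points.
So u* = 5.59 + 1.07 = 6.66%.

6.66%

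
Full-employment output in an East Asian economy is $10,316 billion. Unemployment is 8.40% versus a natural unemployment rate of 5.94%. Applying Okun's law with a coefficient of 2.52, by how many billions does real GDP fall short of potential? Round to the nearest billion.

$640 billion

Output gap = -2.52 × (8.4 - 5.94) = -2.52 × 2.46 = -6.1992%.
Actual GDP ≈ 10316 × 0.938008 ≈ 9676 billion, so the shortfall is 10316 - 9676 = 640 billion.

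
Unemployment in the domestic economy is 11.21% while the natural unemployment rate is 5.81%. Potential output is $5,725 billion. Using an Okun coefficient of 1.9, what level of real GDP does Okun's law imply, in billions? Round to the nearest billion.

Unemployment gap = 11.21 - 5.81 = 5.4 points, so the output gap is -1.9 × 5.4 = -10.26%.
Actual GDP = 5725 × (1 - 10.26/100) = 5725 × 0.8974 ≈ 5138 billion.

$5,138 billion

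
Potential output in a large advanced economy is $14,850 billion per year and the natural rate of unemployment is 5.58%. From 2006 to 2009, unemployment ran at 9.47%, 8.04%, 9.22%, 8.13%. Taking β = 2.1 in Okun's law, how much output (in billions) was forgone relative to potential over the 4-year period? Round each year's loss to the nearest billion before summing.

$3,910 billion

Year 2006: gap = -2.1 × (9.47 - 5.58) = -8.169%, loss ≈ 14850 × 8.169/100 ≈ 1213.
Year 2007: gap = -2.1 × (8.04 - 5.58) = -5.166%, loss ≈ 14850 × 5.166/100 ≈ 767.
Year 2008: gap = -2.1 × (9.22 - 5.58) = -7.644%, loss ≈ 14850 × 7.644/100 ≈ 1135.
Year 2009: gap = -2.1 × (8.13 - 5.58) = -5.355%, loss ≈ 14850 × 5.355/100 ≈ 795.
Total lost output = 1213 + 767 + 1135 + 795 = 3910 billion.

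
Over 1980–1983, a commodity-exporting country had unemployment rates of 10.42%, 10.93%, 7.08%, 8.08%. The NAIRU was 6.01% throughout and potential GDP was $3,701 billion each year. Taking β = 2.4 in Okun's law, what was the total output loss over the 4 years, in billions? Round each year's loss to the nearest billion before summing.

Year 1980: gap = -2.4 × (10.42 - 6.01) = -10.584%, loss ≈ 3701 × 10.584/100 ≈ 392.
Year 1981: gap = -2.4 × (10.93 - 6.01) = -11.808%, loss ≈ 3701 × 11.808/100 ≈ 437.
Year 1982: gap = -2.4 × (7.08 - 6.01) = -2.568%, loss ≈ 3701 × 2.568/100 ≈ 95.
Year 1983: gap = -2.4 × (8.08 - 6.01) = -4.968%, loss ≈ 3701 × 4.968/100 ≈ 184.
Total lost output = 392 + 437 + 95 + 184 = 1108 billion.

$1,108 billion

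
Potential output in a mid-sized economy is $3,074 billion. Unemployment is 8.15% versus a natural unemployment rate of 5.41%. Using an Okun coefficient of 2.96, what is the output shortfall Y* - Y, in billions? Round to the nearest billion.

$249 billion

Output gap = -2.96 × (8.15 - 5.41) = -2.96 × 2.74 = -8.1104%.
Actual GDP ≈ 3074 × 0.918896 ≈ 2825 billion, so the shortfall is 3074 - 2825 = 249 billion.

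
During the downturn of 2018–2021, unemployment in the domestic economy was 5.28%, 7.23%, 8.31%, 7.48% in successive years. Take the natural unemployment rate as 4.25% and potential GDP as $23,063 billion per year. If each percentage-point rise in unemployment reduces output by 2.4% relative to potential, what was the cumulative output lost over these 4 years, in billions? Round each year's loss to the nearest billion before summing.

Year 2018: gap = -2.4 × (5.28 - 4.25) = -2.472%, loss ≈ 23063 × 2.472/100 ≈ 570.
Year 2019: gap = -2.4 × (7.23 - 4.25) = -7.152%, loss ≈ 23063 × 7.152/100 ≈ 1649.
Year 2020: gap = -2.4 × (8.31 - 4.25) = -9.744%, loss ≈ 23063 × 9.744/100 ≈ 2247.
Year 2021: gap = -2.4 × (7.48 - 4.25) = -7.752%, loss ≈ 23063 × 7.752/100 ≈ 1788.
Total lost output = 570 + 1649 + 2247 + 1788 = 6254 billion.

$6,254 billion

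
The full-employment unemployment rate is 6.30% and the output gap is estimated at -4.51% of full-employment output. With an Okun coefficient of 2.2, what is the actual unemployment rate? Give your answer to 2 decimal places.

8.35%

From Okun's law, u - u* = -(output gap)/β = -(-4.51)/2.2 = 2.05 points.
So u = 6.3 + 2.05 = 8.35%.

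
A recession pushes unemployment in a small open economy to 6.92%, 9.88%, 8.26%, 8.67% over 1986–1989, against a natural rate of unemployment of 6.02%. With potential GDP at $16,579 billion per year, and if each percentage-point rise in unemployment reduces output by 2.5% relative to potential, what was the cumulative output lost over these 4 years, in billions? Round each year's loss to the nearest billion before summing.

Year 1986: gap = -2.5 × (6.92 - 6.02) = -2.25%, loss ≈ 16579 × 2.25/100 ≈ 373.
Year 1987: gap = -2.5 × (9.88 - 6.02) = -9.65%, loss ≈ 16579 × 9.65/100 ≈ 1600.
Year 1988: gap = -2.5 × (8.26 - 6.02) = -5.6%, loss ≈ 16579 × 5.6/100 ≈ 928.
Year 1989: gap = -2.5 × (8.67 - 6.02) = -6.625%, loss ≈ 16579 × 6.625/100 ≈ 1098.
Total lost output = 373 + 1600 + 928 + 1098 = 3999 billion.

$3,999 billion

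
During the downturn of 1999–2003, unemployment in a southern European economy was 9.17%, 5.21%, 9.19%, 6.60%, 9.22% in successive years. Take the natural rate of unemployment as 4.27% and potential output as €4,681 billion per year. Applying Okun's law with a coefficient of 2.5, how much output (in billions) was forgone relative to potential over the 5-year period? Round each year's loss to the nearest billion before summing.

Year 1999: gap = -2.5 × (9.17 - 4.27) = -12.25%, loss ≈ 4681 × 12.25/100 ≈ 573.
Year 2000: gap = -2.5 × (5.21 - 4.27) = -2.35%, loss ≈ 4681 × 2.35/100 ≈ 110.
Year 2001: gap = -2.5 × (9.19 - 4.27) = -12.3%, loss ≈ 4681 × 12.3/100 ≈ 576.
Year 2002: gap = -2.5 × (6.6 - 4.27) = -5.825%, loss ≈ 4681 × 5.825/100 ≈ 273.
Year 2003: gap = -2.5 × (9.22 - 4.27) = -12.375%, loss ≈ 4681 × 12.375/100 ≈ 579.
Total lost output = 573 + 110 + 576 + 273 + 579 = 2111 billion.

€2,111 billion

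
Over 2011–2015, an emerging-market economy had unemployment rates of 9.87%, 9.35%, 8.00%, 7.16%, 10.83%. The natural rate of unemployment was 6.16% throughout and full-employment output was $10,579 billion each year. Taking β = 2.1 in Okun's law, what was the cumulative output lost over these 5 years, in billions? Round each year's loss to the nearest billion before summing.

$3,201 billion

Year 2011: gap = -2.1 × (9.87 - 6.16) = -7.791%, loss ≈ 10579 × 7.791/100 ≈ 824.
Year 2012: gap = -2.1 × (9.35 - 6.16) = -6.699%, loss ≈ 10579 × 6.699/100 ≈ 709.
Year 2013: gap = -2.1 × (8 - 6.16) = -3.864%, loss ≈ 10579 × 3.864/100 ≈ 409.
Year 2014: gap = -2.1 × (7.16 - 6.16) = -2.1%, loss ≈ 10579 × 2.1/100 ≈ 222.
Year 2015: gap = -2.1 × (10.83 - 6.16) = -9.807%, loss ≈ 10579 × 9.807/100 ≈ 1037.
Total lost output = 824 + 709 + 409 + 222 + 1037 = 3201 billion.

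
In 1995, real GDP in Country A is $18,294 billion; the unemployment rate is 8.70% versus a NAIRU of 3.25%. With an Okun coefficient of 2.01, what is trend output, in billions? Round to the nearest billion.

Unemployment gap = 8.7 - 3.25 = 5.45 points, so output gap = -2.01 × 5.45 = -10.9545%.
Since Y = Y* × (1 + gap/100), Y* = 18294/0.890455 ≈ 20545 billion.

$20,545 billion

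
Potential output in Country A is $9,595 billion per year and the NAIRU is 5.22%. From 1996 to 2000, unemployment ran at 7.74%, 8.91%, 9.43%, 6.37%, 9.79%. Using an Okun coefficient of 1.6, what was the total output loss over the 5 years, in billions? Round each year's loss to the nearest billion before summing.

$2,478 billion

Year 1996: gap = -1.6 × (7.74 - 5.22) = -4.032%, loss ≈ 9595 × 4.032/100 ≈ 387.
Year 1997: gap = -1.6 × (8.91 - 5.22) = -5.904%, loss ≈ 9595 × 5.904/100 ≈ 566.
Year 1998: gap = -1.6 × (9.43 - 5.22) = -6.736%, loss ≈ 9595 × 6.736/100 ≈ 646.
Year 1999: gap = -1.6 × (6.37 - 5.22) = -1.84%, loss ≈ 9595 × 1.84/100 ≈ 177.
Year 2000: gap = -1.6 × (9.79 - 5.22) = -7.312%, loss ≈ 9595 × 7.312/100 ≈ 702.
Total lost output = 387 + 566 + 646 + 177 + 702 = 2478 billion.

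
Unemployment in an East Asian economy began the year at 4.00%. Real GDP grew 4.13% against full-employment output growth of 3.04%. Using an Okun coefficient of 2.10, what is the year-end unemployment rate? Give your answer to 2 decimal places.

Growth-rate Okun's law: g_Y = g_Y* - β × Δu, so Δu = (g_Y* - g_Y)/β.
Δu = (3.04 - 4.13)/2.10 = -1.09/2.10 = -0.52 percentage points.
Year-end unemployment = 4 - 0.52 = 3.48%.

3.48%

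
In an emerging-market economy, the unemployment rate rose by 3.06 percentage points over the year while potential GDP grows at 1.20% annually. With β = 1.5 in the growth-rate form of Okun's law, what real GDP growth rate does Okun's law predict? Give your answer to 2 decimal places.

Growth-rate Okun's law: g_Y = g_Y* - β × Δu.
g_Y = 1.20 - 1.5 × (3.06) = 1.2 - 4.59 = -3.39%, i.e. -3.39% to 2 d.p.

-3.39%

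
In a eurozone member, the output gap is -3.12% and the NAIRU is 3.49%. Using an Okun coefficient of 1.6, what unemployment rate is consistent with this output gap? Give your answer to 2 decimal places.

From Okun's law, u - u* = -(output gap)/β = -(-3.12)/1.6 = 1.95 points.
So u = 3.49 + 1.95 = 5.44%.

5.44%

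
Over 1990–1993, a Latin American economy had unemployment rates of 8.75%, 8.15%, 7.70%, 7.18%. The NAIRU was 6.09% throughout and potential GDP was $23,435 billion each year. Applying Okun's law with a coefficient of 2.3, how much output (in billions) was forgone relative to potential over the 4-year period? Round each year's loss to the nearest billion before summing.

Year 1990: gap = -2.3 × (8.75 - 6.09) = -6.118%, loss ≈ 23435 × 6.118/100 ≈ 1434.
Year 1991: gap = -2.3 × (8.15 - 6.09) = -4.738%, loss ≈ 23435 × 4.738/100 ≈ 1110.
Year 1992: gap = -2.3 × (7.7 - 6.09) = -3.703%, loss ≈ 23435 × 3.703/100 ≈ 868.
Year 1993: gap = -2.3 × (7.18 - 6.09) = -2.507%, loss ≈ 23435 × 2.507/100 ≈ 588.
Total lost output = 1434 + 1110 + 868 + 588 = 4000 billion.

$4,000 billion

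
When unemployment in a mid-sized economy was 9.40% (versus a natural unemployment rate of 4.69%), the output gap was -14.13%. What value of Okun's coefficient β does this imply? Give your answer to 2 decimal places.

β ≈ 3.00

Okun's law: output gap = -β × (u - u*).
-14.13 = -β × (9.4 - 4.69) = -β × 4.71, so β = 14.13/4.71 = 3.00.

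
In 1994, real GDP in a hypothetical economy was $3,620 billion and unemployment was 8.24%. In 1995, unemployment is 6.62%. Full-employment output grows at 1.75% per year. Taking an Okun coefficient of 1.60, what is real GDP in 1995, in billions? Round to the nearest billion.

$3,777 billion

Δu = 6.62 - 8.24 = -1.62 points.
Okun's law (growth form): g_Y = g_Y* - β × Δu = 1.75 - 1.60 × (-1.62) = 1.75 + 2.592 = 4.342%.
Real GDP in the next year = 3620 × (1 + 4.342/100) = 3620 × 1.04342 ≈ 3777 billion.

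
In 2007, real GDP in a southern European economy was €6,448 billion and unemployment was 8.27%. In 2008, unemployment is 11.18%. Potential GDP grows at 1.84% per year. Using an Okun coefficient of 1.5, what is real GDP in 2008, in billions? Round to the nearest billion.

€6,285 billion

Δu = 11.18 - 8.27 = 2.91 points.
Okun's law (growth form): g_Y = g_Y* - β × Δu = 1.84 - 1.5 × (2.91) = 1.84 - 4.365 = -2.525%.
Real GDP in the next year = 6448 × (1 - 2.525/100) = 6448 × 0.97475 ≈ 6285 billion.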